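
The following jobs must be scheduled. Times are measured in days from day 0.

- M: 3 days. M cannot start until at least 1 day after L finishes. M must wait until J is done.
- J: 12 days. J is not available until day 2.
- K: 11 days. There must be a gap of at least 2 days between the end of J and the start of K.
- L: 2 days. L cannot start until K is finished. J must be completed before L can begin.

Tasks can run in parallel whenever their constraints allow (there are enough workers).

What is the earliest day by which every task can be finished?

33

J cannot begin until its own release at day 2. It runs from day 2 to 2 + 12 = day 14.
K cannot begin until J (finishes day 14, plus 2-day gap → day 16). It runs from day 16 to 16 + 11 = day 27.
L cannot start until K (finishes day 27); J (finishes day 14). The controlling bound is day 27, so L finishes at 27 + 2 = day 29.
M needs all of L (finishes day 29, plus 1-day gap → day 30); J (finishes day 14). That puts its earliest start at day 30; it finishes at 30 + 3 = day 33.
All tasks are finished once the last one completes. Finish times: J at 14, K at 27, L at 29, M at 33. The latest is day 33.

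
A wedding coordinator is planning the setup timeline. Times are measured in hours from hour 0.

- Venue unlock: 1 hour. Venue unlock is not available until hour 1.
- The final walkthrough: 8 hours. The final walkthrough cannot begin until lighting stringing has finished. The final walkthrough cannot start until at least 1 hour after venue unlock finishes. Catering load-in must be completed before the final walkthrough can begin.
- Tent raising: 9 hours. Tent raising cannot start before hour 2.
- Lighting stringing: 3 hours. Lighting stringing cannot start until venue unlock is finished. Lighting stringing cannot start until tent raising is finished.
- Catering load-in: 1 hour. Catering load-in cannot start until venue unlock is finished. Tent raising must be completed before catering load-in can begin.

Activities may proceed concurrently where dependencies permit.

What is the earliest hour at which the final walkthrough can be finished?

Tent raising waits on its own release at hour 2, so it starts at hour 2 and finishes at 2 + 9 = hour 11.
Venue unlock waits on its own release at hour 1, so it starts at hour 1 and finishes at 1 + 1 = hour 2.
Catering load-in needs all of venue unlock (finishes hour 2); tent raising (finishes hour 11). That puts its earliest start at hour 11; it finishes at 11 + 1 = hour 12.
For lighting stringing: venue unlock (finishes hour 2); tent raising (finishes hour 11). Taking the maximum gives a start of hour 11, and it finishes at 11 + 3 = hour 14.
The final walkthrough has to wait for lighting stringing (finishes hour 14); venue unlock (finishes hour 2, plus 1-hour gap → hour 3); catering load-in (finishes hour 12). The latest of these is hour 14, so the final walkthrough runs hour 14 to 14 + 8 = hour 22.

22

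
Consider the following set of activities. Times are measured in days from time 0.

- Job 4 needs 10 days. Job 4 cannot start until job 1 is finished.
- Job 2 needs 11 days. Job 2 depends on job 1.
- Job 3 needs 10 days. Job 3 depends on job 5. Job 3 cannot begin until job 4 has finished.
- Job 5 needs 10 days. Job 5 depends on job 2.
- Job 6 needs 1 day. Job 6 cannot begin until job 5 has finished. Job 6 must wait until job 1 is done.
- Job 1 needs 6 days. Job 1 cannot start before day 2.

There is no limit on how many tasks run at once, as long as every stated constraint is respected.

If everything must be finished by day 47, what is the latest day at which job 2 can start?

To finish by day 47, job 3 (duration 10) must start no later than day 37.
Job 6 has no dependents, so it just needs to finish by day 47. Starting by 47 − 1 = day 46 achieves that.
For job 5: job 3 (must start by day 37); job 6 (must start by day 46). The most restrictive is day 37; with a 10-day duration, job 5 must start by day 27.
Job 2 feeds into job 5 (must start by day 27); so job 2 must finish by day 27 and therefore start by day 16.

16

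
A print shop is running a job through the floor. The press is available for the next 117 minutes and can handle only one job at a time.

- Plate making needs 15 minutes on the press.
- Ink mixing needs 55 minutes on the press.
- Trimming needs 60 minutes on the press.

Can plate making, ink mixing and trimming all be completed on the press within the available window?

Running back to back, the jobs need 15 + 55 + 60 = 130 minutes on the press.
Since 130 > 117, they cannot all fit.

No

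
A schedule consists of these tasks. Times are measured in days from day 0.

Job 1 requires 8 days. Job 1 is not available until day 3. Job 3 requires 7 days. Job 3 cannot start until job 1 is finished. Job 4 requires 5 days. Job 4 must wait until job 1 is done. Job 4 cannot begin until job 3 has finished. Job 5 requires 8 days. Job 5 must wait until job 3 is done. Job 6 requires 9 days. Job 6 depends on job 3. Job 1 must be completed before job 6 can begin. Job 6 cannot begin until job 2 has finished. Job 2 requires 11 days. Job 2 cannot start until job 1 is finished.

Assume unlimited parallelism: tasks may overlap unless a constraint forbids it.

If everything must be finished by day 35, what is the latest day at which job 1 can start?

Nothing follows job 6; the deadline of day 35 is its only limit. It must start by 35 − 9 = day 26.
Job 2 feeds into job 6 (must start by day 26); so job 2 must finish by day 26 and therefore start by day 15.
To finish by day 35, job 4 (duration 5) must start no later than day 30.
Job 5 has no dependents, so it just needs to finish by day 35. Starting by 35 − 8 = day 27 achieves that.
For job 3: job 4 (must start by day 30); job 5 (must start by day 27); job 6 (must start by day 26). The most restrictive is day 26; with a 7-day duration, job 3 must start by day 19.
Job 1 feeds job 2 (must start by day 15); job 3 (must start by day 19); job 4 (must start by day 30); job 6 (must start by day 26). Taking the minimum, job 1 must finish by day 15 and start by 15 − 8 = day 7.

7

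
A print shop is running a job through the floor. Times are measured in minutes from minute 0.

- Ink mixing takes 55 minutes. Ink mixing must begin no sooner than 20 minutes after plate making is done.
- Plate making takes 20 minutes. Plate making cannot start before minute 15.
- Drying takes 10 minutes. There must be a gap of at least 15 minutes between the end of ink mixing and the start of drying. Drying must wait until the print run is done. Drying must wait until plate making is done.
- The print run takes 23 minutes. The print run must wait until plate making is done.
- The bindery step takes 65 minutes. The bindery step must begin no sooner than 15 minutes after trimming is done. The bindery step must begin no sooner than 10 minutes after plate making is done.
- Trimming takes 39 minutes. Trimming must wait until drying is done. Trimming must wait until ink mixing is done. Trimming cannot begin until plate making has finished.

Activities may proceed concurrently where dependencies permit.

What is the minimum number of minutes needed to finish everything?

254

Plate making cannot begin until its own release at minute 15. It runs from minute 15 to 15 + 20 = minute 35.
The print run cannot begin until plate making (finishes minute 35). It runs from minute 35 to 35 + 23 = minute 58.
Ink mixing cannot begin until plate making (finishes minute 35, plus 20-minute gap → minute 55). It runs from minute 55 to 55 + 55 = minute 110.
Drying cannot start until ink mixing (finishes minute 110, plus 15-minute gap → minute 125); the print run (finishes minute 58); plate making (finishes minute 35). The controlling bound is minute 125, so drying finishes at 125 + 10 = minute 135.
Trimming has to wait for drying (finishes minute 135); ink mixing (finishes minute 110); plate making (finishes minute 35). The latest of these is minute 135, so trimming runs minute 135 to 135 + 39 = minute 174.
For the bindery step: trimming (finishes minute 174, plus 15-minute gap → minute 189); plate making (finishes minute 35, plus 10-minute gap → minute 45). Taking the maximum gives a start of minute 189, and it finishes at 189 + 65 = minute 254.
All tasks are finished once the last one completes. Finish times: Plate making at 35, Ink mixing at 110, The print run at 58, Drying at 135, Trimming at 174, The bindery step at 254. The latest is minute 254.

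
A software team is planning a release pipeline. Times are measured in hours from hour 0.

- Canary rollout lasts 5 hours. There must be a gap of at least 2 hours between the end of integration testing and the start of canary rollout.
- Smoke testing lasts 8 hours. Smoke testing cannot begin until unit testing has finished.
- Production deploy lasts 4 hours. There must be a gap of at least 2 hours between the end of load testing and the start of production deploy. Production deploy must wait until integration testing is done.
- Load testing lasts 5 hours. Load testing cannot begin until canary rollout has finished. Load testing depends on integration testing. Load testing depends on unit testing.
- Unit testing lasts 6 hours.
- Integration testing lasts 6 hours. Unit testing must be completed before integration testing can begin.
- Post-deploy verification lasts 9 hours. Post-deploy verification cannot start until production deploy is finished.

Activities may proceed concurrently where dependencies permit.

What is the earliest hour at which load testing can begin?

19

Unit testing has no prerequisites, so it starts at hour 0 and finishes at hour 6.
After unit testing (finishes hour 6), integration testing can start at hour 6 and finishes at hour 12.
After integration testing (finishes hour 12, plus 2-hour gap → hour 14), canary rollout can start at hour 14 and finishes at hour 19.
Load testing waits on canary rollout (finishes hour 19); integration testing (finishes hour 12); unit testing (finishes hour 6). The latest of these is hour 19, which is the earliest load testing can start.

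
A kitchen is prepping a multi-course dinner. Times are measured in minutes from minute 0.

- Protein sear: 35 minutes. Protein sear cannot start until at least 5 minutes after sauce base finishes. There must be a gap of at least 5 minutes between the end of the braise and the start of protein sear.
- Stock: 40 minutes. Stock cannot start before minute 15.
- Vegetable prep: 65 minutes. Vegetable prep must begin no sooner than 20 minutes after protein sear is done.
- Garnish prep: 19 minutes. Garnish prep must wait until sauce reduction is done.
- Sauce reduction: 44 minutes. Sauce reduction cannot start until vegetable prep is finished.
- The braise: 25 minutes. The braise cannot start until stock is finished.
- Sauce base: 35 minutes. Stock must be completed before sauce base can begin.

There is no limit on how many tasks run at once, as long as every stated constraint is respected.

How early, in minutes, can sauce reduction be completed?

259

Stock waits on its own release at minute 15, so it starts at minute 15 and finishes at 15 + 40 = minute 55.
After stock (finishes minute 55), the braise can start at minute 55 and finishes at minute 80.
Sauce base waits on stock (finishes minute 55), so it starts at minute 55 and finishes at 55 + 35 = minute 90.
Protein sear cannot start until sauce base (finishes minute 90, plus 5-minute gap → minute 95); the braise (finishes minute 80, plus 5-minute gap → minute 85). The controlling bound is minute 95, so protein sear finishes at 95 + 35 = minute 130.
Vegetable prep waits on protein sear (finishes minute 130, plus 20-minute gap → minute 150), so it starts at minute 150 and finishes at 150 + 65 = minute 215.
Sauce reduction cannot begin until vegetable prep (finishes minute 215). It runs from minute 215 to 215 + 44 = minute 259.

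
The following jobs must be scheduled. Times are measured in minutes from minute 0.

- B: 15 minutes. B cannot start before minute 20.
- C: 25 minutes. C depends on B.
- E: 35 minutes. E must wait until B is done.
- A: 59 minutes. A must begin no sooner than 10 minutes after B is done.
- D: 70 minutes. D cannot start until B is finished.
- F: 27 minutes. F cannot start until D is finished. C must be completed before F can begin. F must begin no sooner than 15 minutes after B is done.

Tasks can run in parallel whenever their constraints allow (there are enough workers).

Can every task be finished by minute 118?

After its own release at minute 20, B can start at minute 20 and finishes at minute 35.
E waits on B (finishes minute 35), so it starts at minute 35 and finishes at 35 + 35 = minute 70.
D waits on B (finishes minute 35), so it starts at minute 35 and finishes at 35 + 70 = minute 105.
After B (finishes minute 35), C can start at minute 35 and finishes at minute 60.
F has to wait for D (finishes minute 105); C (finishes minute 60); B (finishes minute 35, plus 15-minute gap → minute 50). The latest of these is minute 105, so F runs minute 105 to 105 + 27 = minute 132.
A cannot begin until B (finishes minute 35, plus 10-minute gap → minute 45). It runs from minute 45 to 45 + 59 = minute 104.
The earliest everything can be done is minute 132, which is after the deadline of 118, so it is not possible.

No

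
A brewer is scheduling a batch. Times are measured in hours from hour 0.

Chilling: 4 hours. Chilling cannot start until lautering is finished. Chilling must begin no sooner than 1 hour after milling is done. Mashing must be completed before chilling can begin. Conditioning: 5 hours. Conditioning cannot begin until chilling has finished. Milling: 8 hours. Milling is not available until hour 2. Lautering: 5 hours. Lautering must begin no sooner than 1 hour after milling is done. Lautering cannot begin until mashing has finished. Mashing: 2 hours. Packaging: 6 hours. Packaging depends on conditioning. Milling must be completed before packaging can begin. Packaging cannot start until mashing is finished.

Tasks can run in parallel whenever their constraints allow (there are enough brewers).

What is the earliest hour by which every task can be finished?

Nothing blocks mashing, so it runs from hour 0 to hour 2.
Milling waits on its own release at hour 2, so it starts at hour 2 and finishes at 2 + 8 = hour 10.
Lautering has to wait for milling (finishes hour 10, plus 1-hour gap → hour 11); mashing (finishes hour 2). The latest of these is hour 11, so lautering runs hour 11 to 11 + 5 = hour 16.
Chilling has to wait for lautering (finishes hour 16); milling (finishes hour 10, plus 1-hour gap → hour 11); mashing (finishes hour 2). The latest of these is hour 16, so chilling runs hour 16 to 16 + 4 = hour 20.
Conditioning cannot begin until chilling (finishes hour 20). It runs from hour 20 to 20 + 5 = hour 25.
Packaging has to wait for conditioning (finishes hour 25); milling (finishes hour 10); mashing (finishes hour 2). The latest of these is hour 25, so packaging runs hour 25 to 25 + 6 = hour 31.
All tasks are finished once the last one completes. Finish times: Milling at 10, Mashing at 2, Lautering at 16, Chilling at 20, Conditioning at 25, Packaging at 31. The latest is hour 31.

31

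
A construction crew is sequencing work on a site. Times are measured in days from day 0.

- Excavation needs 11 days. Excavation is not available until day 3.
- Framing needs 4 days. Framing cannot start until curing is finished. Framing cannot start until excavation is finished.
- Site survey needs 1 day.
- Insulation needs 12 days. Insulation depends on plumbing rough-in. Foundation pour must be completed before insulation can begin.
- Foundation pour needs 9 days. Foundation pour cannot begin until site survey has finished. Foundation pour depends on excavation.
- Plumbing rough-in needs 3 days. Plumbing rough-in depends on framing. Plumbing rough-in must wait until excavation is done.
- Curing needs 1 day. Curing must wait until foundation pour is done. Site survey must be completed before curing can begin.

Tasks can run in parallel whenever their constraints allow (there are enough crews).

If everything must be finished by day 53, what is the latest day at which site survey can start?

Nothing follows insulation; the deadline of day 53 is its only limit. It must start by 53 − 12 = day 41.
Plumbing rough-in must finish before insulation (must start by day 41). With a 3-day duration, plumbing rough-in must start by 41 − 3 = day 38.
Framing feeds into plumbing rough-in (must start by day 38); so framing must finish by day 38 and therefore start by day 34.
Curing feeds into framing (must start by day 34); so curing must finish by day 34 and therefore start by day 33.
Foundation pour has several dependents: curing (must start by day 33); insulation (must start by day 41). The earliest of those limits is day 33, so foundation pour must start by 33 − 9 = day 24.
Site survey feeds foundation pour (must start by day 24); curing (must start by day 33). Taking the minimum, site survey must finish by day 24 and start by 24 − 1 = day 23.

23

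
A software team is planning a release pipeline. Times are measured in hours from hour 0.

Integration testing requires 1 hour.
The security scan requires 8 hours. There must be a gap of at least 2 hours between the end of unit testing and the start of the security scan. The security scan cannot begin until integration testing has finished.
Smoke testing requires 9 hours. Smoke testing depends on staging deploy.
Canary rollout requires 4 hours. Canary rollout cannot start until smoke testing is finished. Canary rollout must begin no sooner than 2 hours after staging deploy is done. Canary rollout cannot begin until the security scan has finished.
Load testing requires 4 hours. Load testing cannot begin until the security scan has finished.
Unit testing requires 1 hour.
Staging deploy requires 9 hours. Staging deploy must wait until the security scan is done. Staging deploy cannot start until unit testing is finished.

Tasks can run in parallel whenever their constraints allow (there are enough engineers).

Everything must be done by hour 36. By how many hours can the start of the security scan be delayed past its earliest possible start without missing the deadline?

Integration testing can start immediately at hour 0; it finishes at hour 1.
Unit testing has no prerequisites, so it starts at hour 0 and finishes at hour 1.
The security scan cannot start until unit testing (finishes hour 1, plus 2-hour gap → hour 3); integration testing (finishes hour 1). The controlling bound is hour 3, so the security scan finishes at 3 + 8 = hour 11.

Working backward from the deadline:
Nothing follows canary rollout; the deadline of hour 36 is its only limit. It must start by 36 − 4 = hour 32.
Smoke testing has to be done before canary rollout (must start by hour 32). That means finishing by hour 32, i.e. starting by 32 − 9 = hour 23.
For staging deploy: smoke testing (must start by hour 23); canary rollout (must start by hour 32, minus 2-hour gap → hour 30). The most restrictive is hour 23; with a 9-hour duration, staging deploy must start by hour 14.
Load testing has no dependents, so it just needs to finish by hour 36. Starting by 36 − 4 = hour 32 achieves that.
For the security scan: staging deploy (must start by hour 14); canary rollout (must start by hour 32); load testing (must start by hour 32). The most restrictive is hour 14; with an 8-hour duration, the security scan must start by hour 6.
So the security scan can start as early as hour 3 and as late as hour 6, giving 6 − 3 = 3 hours of slack.

3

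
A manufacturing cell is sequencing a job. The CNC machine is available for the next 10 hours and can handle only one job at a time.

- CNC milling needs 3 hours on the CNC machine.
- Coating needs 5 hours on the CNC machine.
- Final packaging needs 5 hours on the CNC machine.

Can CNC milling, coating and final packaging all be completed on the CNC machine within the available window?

Running back to back, the jobs need 3 + 5 + 5 = 13 hours on the CNC machine.
Since 13 > 10, they cannot all fit.

No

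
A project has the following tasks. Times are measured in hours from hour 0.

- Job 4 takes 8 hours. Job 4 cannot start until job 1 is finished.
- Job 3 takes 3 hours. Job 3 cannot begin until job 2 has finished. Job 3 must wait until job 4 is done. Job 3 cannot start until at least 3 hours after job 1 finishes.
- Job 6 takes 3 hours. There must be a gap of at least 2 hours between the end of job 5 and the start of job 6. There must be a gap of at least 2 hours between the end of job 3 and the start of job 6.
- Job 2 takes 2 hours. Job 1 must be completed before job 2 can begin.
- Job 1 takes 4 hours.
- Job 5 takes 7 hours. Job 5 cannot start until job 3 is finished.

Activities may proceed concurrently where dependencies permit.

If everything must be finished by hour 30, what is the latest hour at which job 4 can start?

7

Job 6 must finish by hour 30; it takes 3 hours, so it must start by 30 − 3 = hour 27.
Job 5 feeds into job 6 (must start by hour 27, minus 2-hour gap → hour 25); so job 5 must finish by hour 25 and therefore start by hour 18.
Job 3 has several dependents: job 5 (must start by hour 18); job 6 (must start by hour 27, minus 2-hour gap → hour 25). The earliest of those limits is hour 18, so job 3 must start by 18 − 3 = hour 15.
Since job 3 (must start by hour 15) depends on it, job 4 must finish by hour 15. Backing off its 8-hour duration gives a latest start of hour 7.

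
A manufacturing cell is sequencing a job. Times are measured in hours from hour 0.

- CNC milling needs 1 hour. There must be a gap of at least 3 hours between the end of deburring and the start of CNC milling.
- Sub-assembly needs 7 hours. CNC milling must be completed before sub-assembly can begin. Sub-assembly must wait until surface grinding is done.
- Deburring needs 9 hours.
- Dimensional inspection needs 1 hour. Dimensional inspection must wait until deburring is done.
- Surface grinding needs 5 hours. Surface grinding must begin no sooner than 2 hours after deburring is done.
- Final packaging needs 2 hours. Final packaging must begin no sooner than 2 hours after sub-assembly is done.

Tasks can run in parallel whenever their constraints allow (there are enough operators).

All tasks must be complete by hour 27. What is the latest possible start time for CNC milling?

15

To finish by hour 27, final packaging (duration 2) must start no later than hour 25.
Sub-assembly has to be done before final packaging (must start by hour 25, minus 2-hour gap → hour 23). That means finishing by hour 23, i.e. starting by 23 − 7 = hour 16.
CNC milling must finish before sub-assembly (must start by hour 16). With a 1-hour duration, CNC milling must start by 16 − 1 = hour 15.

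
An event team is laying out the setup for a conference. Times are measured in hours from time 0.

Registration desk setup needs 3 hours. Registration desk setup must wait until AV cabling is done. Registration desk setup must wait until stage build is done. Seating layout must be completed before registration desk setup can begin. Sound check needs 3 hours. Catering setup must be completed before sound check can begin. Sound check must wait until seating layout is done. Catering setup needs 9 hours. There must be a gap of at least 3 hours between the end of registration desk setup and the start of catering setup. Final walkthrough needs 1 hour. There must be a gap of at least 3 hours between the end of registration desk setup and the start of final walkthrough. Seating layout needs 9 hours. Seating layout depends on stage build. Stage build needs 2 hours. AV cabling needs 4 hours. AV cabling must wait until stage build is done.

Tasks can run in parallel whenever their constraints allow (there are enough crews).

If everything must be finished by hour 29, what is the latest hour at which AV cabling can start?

7

To finish by hour 29, sound check (duration 3) must start no later than hour 26.
Catering setup feeds into sound check (must start by hour 26); so catering setup must finish by hour 26 and therefore start by hour 17.
To finish by hour 29, final walkthrough (duration 1) must start no later than hour 28.
For registration desk setup: catering setup (must start by hour 17, minus 3-hour gap → hour 14); final walkthrough (must start by hour 28, minus 3-hour gap → hour 25). The most restrictive is hour 14; with a 3-hour duration, registration desk setup must start by hour 11.
Since registration desk setup (must start by hour 11) depends on it, AV cabling must finish by hour 11. Backing off its 4-hour duration gives a latest start of hour 7.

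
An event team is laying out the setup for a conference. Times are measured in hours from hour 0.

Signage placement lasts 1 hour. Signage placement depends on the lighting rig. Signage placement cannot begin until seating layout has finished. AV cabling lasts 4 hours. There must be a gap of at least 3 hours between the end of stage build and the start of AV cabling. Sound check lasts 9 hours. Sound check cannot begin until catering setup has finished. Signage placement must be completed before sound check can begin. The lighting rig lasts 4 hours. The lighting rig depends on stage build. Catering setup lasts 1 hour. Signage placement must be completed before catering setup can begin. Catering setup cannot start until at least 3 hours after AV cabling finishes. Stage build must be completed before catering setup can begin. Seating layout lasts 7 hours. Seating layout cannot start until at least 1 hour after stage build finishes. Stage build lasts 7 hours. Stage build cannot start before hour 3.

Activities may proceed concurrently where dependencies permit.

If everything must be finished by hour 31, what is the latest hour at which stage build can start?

4

Sound check must finish by hour 31; it takes 9 hours, so it must start by 31 − 9 = hour 22.
Catering setup has to be done before sound check (must start by hour 22). That means finishing by hour 22, i.e. starting by 22 − 1 = hour 21.
For signage placement: catering setup (must start by hour 21); sound check (must start by hour 22). The most restrictive is hour 21; with a 1-hour duration, signage placement must start by hour 20.
The lighting rig must finish before signage placement (must start by hour 20). With a 4-hour duration, the lighting rig must start by 20 − 4 = hour 16.
AV cabling has to be done before catering setup (must start by hour 21, minus 3-hour gap → hour 18). That means finishing by hour 18, i.e. starting by 18 − 4 = hour 14.
Seating layout must finish before signage placement (must start by hour 20). With a 7-hour duration, seating layout must start by 20 − 7 = hour 13.
Stage build must finish in time for the lighting rig (must start by hour 16); AV cabling (must start by hour 14, minus 3-hour gap → hour 11); seating layout (must start by hour 13, minus 1-hour gap → hour 12); catering setup (must start by hour 21). The tightest is hour 11, so stage build must start by 11 − 7 = hour 4.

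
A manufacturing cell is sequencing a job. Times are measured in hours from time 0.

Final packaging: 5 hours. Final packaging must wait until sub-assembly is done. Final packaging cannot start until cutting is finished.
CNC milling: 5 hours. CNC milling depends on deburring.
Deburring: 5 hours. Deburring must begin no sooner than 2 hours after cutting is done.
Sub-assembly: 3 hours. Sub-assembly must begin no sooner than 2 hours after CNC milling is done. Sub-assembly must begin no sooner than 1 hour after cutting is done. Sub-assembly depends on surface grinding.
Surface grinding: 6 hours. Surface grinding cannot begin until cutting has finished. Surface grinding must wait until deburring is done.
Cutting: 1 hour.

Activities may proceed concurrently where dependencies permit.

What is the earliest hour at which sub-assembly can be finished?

18

Cutting has no prerequisites, so it starts at hour 0 and finishes at hour 1.
Deburring waits on cutting (finishes hour 1, plus 2-hour gap → hour 3), so it starts at hour 3 and finishes at 3 + 5 = hour 8.
For surface grinding: cutting (finishes hour 1); deburring (finishes hour 8). Taking the maximum gives a start of hour 8, and it finishes at 8 + 6 = hour 14.
CNC milling waits on deburring (finishes hour 8), so it starts at hour 8 and finishes at 8 + 5 = hour 13.
For sub-assembly: CNC milling (finishes hour 13, plus 2-hour gap → hour 15); cutting (finishes hour 1, plus 1-hour gap → hour 2); surface grinding (finishes hour 14). Taking the maximum gives a start of hour 15, and it finishes at 15 + 3 = hour 18.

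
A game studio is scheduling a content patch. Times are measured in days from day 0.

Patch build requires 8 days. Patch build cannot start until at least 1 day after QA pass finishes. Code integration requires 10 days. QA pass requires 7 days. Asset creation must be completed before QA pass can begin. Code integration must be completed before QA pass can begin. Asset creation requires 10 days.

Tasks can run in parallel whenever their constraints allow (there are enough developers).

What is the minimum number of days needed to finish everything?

26

Nothing blocks code integration, so it runs from day 0 to day 10.
Asset creation can start immediately at day 0; it finishes at day 10.
For QA pass: asset creation (finishes day 10); code integration (finishes day 10). Taking the maximum gives a start of day 10, and it finishes at 10 + 7 = day 17.
Patch build waits on QA pass (finishes day 17, plus 1-day gap → day 18), so it starts at day 18 and finishes at 18 + 8 = day 26.
All tasks are finished once the last one completes. Finish times: Asset creation at 10, Code integration at 10, QA pass at 17, Patch build at 26. The latest is day 26.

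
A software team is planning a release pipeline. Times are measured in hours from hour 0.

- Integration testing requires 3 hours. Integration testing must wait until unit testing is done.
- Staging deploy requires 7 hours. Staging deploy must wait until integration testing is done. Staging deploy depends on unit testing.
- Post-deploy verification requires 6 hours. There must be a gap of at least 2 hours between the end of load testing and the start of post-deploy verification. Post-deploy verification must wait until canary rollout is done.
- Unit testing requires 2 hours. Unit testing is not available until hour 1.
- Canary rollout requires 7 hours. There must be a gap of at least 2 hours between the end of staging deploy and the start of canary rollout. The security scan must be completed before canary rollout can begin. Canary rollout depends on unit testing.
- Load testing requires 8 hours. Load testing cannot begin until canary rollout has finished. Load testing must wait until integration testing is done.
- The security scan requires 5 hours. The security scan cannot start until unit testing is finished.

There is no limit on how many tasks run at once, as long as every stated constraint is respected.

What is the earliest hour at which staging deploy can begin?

Unit testing waits on its own release at hour 1, so it starts at hour 1 and finishes at 1 + 2 = hour 3.
Integration testing cannot begin until unit testing (finishes hour 3). It runs from hour 3 to 3 + 3 = hour 6.
Staging deploy waits on integration testing (finishes hour 6); unit testing (finishes hour 3). The latest of these is hour 6, which is the earliest staging deploy can start.

6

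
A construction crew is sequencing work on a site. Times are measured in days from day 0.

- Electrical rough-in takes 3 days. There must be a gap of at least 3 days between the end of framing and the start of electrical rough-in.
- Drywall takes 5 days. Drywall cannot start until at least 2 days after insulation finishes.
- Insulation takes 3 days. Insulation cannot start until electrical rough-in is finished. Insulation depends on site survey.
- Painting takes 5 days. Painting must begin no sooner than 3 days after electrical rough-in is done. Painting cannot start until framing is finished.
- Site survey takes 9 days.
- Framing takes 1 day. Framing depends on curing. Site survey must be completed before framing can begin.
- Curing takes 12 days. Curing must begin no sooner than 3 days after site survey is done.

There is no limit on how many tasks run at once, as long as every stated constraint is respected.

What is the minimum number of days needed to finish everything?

Site survey can start immediately at day 0; it finishes at day 9.
Curing waits on site survey (finishes day 9, plus 3-day gap → day 12), so it starts at day 12 and finishes at 12 + 12 = day 24.
Framing needs all of curing (finishes day 24); site survey (finishes day 9). That puts its earliest start at day 24; it finishes at 24 + 1 = day 25.
After framing (finishes day 25, plus 3-day gap → day 28), electrical rough-in can start at day 28 and finishes at day 31.
Painting needs all of electrical rough-in (finishes day 31, plus 3-day gap → day 34); framing (finishes day 25). That puts its earliest start at day 34; it finishes at 34 + 5 = day 39.
For insulation: electrical rough-in (finishes day 31); site survey (finishes day 9). Taking the maximum gives a start of day 31, and it finishes at 31 + 3 = day 34.
Drywall cannot begin until insulation (finishes day 34, plus 2-day gap → day 36). It runs from day 36 to 36 + 5 = day 41.
All tasks are finished once the last one completes. Finish times: Site survey at 9, Curing at 24, Framing at 25, Electrical rough-in at 31, Insulation at 34, Drywall at 41, Painting at 39. The latest is day 41.

41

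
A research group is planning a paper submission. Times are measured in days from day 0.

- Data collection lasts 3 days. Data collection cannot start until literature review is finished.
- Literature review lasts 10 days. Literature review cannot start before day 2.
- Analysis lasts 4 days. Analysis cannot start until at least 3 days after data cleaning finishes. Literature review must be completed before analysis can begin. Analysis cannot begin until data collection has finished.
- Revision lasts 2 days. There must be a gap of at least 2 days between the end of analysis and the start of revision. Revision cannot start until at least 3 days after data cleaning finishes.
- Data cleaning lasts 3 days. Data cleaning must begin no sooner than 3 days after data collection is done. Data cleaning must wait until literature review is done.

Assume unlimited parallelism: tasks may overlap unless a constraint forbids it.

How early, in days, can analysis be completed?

28

Literature review cannot begin until its own release at day 2. It runs from day 2 to 2 + 10 = day 12.
Data collection cannot begin until literature review (finishes day 12). It runs from day 12 to 12 + 3 = day 15.
Data cleaning needs all of data collection (finishes day 15, plus 3-day gap → day 18); literature review (finishes day 12). That puts its earliest start at day 18; it finishes at 18 + 3 = day 21.
For analysis: data cleaning (finishes day 21, plus 3-day gap → day 24); literature review (finishes day 12); data collection (finishes day 15). Taking the maximum gives a start of day 24, and it finishes at 24 + 4 = day 28.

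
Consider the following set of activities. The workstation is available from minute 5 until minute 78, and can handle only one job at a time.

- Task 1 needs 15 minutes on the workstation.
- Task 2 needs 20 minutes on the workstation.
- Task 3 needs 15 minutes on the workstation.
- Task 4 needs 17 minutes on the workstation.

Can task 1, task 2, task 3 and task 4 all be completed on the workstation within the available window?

Yes

The workstation window is 78 − 5 = 73 minutes.
Running back to back, the jobs need 15 + 20 + 15 + 17 = 67 minutes on the workstation.
Since 67 ≤ 73, they fit within the window.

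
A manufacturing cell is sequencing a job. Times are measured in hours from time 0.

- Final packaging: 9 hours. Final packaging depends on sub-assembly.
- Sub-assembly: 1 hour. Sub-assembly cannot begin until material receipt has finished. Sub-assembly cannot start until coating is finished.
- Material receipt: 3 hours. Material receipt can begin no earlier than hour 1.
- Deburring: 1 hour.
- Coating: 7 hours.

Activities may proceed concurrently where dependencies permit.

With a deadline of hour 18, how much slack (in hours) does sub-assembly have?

1

Coating can start immediately at hour 0; it finishes at hour 7.
Material receipt waits on its own release at hour 1, so it starts at hour 1 and finishes at 1 + 3 = hour 4.
For sub-assembly: material receipt (finishes hour 4); coating (finishes hour 7). Taking the maximum gives a start of hour 7, and it finishes at 7 + 1 = hour 8.

Working backward from the deadline:
Final packaging has no dependents, so it just needs to finish by hour 18. Starting by 18 − 9 = hour 9 achieves that.
Sub-assembly must finish before final packaging (must start by hour 9). With a 1-hour duration, sub-assembly must start by 9 − 1 = hour 8.
So sub-assembly can start as early as hour 7 and as late as hour 8, giving 8 − 7 = 1 hour of slack.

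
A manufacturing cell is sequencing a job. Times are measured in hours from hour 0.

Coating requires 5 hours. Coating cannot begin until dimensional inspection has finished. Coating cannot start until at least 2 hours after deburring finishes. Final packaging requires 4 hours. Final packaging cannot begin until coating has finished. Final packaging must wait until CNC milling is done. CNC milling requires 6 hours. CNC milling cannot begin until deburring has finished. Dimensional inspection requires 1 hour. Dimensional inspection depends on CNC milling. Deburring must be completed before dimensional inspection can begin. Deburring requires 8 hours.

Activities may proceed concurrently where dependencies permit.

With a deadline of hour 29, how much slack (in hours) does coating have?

5

Nothing blocks deburring, so it runs from hour 0 to hour 8.
After deburring (finishes hour 8), CNC milling can start at hour 8 and finishes at hour 14.
For dimensional inspection: CNC milling (finishes hour 14); deburring (finishes hour 8). Taking the maximum gives a start of hour 14, and it finishes at 14 + 1 = hour 15.
For coating: dimensional inspection (finishes hour 15); deburring (finishes hour 8, plus 2-hour gap → hour 10). Taking the maximum gives a start of hour 15, and it finishes at 15 + 5 = hour 20.

Working backward from the deadline:
Nothing follows final packaging; the deadline of hour 29 is its only limit. It must start by 29 − 4 = hour 25.
Since final packaging (must start by hour 25) depends on it, coating must finish by hour 25. Backing off its 5-hour duration gives a latest start of hour 20.
So coating can start as early as hour 15 and as late as hour 20, giving 20 − 15 = 5 hours of slack.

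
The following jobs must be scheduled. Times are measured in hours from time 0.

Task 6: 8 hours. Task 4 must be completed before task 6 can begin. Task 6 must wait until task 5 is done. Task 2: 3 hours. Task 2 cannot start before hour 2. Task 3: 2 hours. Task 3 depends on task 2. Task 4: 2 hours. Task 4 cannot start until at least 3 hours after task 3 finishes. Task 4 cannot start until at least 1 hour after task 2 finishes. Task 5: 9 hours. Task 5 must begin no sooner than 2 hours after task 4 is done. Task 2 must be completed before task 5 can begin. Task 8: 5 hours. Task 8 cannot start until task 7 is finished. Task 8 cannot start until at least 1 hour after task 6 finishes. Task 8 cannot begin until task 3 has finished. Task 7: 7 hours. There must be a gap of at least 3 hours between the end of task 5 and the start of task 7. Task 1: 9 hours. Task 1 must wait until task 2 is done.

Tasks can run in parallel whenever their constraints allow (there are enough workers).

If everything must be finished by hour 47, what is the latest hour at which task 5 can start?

23

Task 8 must finish by hour 47; it takes 5 hours, so it must start by 47 − 5 = hour 42.
Task 6 feeds into task 8 (must start by hour 42, minus 1-hour gap → hour 41); so task 6 must finish by hour 41 and therefore start by hour 33.
Task 7 feeds into task 8 (must start by hour 42); so task 7 must finish by hour 42 and therefore start by hour 35.
Task 5 has several dependents: task 6 (must start by hour 33); task 7 (must start by hour 35, minus 3-hour gap → hour 32). The earliest of those limits is hour 32, so task 5 must start by 32 − 9 = hour 23.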